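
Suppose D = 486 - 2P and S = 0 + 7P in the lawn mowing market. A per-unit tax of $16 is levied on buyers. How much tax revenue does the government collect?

Pre-tax equilibrium: P* = 54, Q* = 378.
Tax on buyers shifts demand to D = 486 − 2(P + 16) = 454 - 2P.
454 - 2P = 0 + 7P gives seller price Ps = 454/9; buyers pay Pb = 454/9 + 16 = 598/9.
New quantity: Q = 486 − 2(598/9) = 3178/9.
Revenue = 16 × 3178/9 = 50848/9.

Tax revenue = 50848/9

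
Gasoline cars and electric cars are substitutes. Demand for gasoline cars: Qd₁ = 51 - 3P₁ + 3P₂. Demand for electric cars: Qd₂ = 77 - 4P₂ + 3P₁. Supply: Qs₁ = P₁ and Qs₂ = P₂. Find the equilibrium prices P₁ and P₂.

P₁ = 486/11, P₂ = 461/11

Market 1: 51 - 3P₁ + 3P₂ = P₁ → 4P₁ - 3P₂ = 51.
Market 2: 5P₂ - 3P₁ = 77.
Eliminating P₂: 5×(1) + 3×(2) gives 11P₁ = 486, so P₁ = 486/11.
Back-substitute into (2): P₂ = (77 + 3×486/11) / 5 = 461/11.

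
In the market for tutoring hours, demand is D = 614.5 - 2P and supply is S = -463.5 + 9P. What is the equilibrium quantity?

Set D = S: 614.5 - 2P = -463.5 + 9P.
1078 = 11P, so P* = 98.
Q* = 614.5 − 2(98) = 418.5.

Q* = 418.5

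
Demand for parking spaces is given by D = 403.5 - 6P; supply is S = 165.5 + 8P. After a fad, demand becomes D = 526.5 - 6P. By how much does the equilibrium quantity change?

Original equilibrium: P* = 17, Q* = 301.5.
New equilibrium: 526.5 - 6P = 165.5 + 8P, so 361 = 14P and P' = 361/14; Q' = 526.5 − 6(361/14) = 5205/14.
Change in quantity: 5205/14 − 301.5 = 492/7.

ΔQ = 492/7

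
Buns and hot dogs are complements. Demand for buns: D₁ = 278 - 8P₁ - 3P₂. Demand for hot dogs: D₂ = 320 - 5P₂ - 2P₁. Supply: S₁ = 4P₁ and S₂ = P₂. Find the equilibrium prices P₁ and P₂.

Market 1: 278 - 8P₁ - 3P₂ = 4P₁ → 12P₁ + 3P₂ = 278.
Market 2: 6P₂ + 2P₁ = 320.
Eliminating P₂: 6×(1) − 3×(2) gives 66P₁ = 708, so P₁ = 118/11.
Back-substitute into (2): P₂ = (320 − 2×118/11) / 6 = 1642/33.

P₁ = 118/11, P₂ = 1642/33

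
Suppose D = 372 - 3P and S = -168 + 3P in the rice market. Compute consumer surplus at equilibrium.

Equilibrium: 372 - 3P = -168 + 3P gives P* = 90, Q* = 102.
Demand choke price (D = 0): P = 124.
CS = ½(124 − 90)(102) = 1734.

Consumer surplus = 1734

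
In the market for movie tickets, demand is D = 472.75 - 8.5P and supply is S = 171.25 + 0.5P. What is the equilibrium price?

Set D = S: 472.75 - 8.5P = 171.25 + 0.5P.
301.5 = 9P, so P* = 33.5.
Q* = 472.75 − 8.5(33.5) = 188.

P* = 33.5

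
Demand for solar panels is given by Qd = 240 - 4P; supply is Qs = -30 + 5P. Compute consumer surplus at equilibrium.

Consumer surplus = 1800

Equilibrium: 240 - 4P = -30 + 5P gives P* = 30, Q* = 120.
Demand choke price (Qd = 0): P = 60.
CS = ½(60 − 30)(120) = 1800.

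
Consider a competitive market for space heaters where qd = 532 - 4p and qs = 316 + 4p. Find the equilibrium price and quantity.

Set qd = qs: 532 - 4p = 316 + 4p.
216 = 8p, so p* = 27.
q* = 532 − 4(27) = 424.

p* = 27, q* = 424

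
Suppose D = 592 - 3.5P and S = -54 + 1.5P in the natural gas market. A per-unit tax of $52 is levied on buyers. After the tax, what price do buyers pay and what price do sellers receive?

Pre-tax equilibrium: P* = 129.2, Q* = 139.8.
Tax on buyers shifts demand to D = 592 − 3.5(P + 52) = 410 - 3.5P.
410 - 3.5P = -54 + 1.5P gives seller price Ps = 92.8; buyers pay Pb = 92.8 + 52 = 144.8.
New quantity: Q = 592 − 3.5(144.8) = 85.2.

Buyers pay $144.8, sellers receive $92.8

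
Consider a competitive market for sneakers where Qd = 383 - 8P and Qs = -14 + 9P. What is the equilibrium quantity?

Set Qd = Qs: 383 - 8P = -14 + 9P.
397 = 17P, so P* = 397/17.
Q* = 383 − 8(397/17) = 3335/17.

Q* = 3335/17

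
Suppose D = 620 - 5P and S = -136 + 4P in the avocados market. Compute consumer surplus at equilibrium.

Equilibrium: 620 - 5P = -136 + 4P gives P* = 84, Q* = 200.
Demand choke price (D = 0): P = 124.
CS = ½(124 − 84)(200) = 4000.

Consumer surplus = 4000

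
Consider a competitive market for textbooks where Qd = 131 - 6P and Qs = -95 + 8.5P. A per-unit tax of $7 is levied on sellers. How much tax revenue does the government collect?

Tax revenue = 2611/29

Pre-tax equilibrium: P* = 452/29, Q* = 1087/29.
Tax on sellers shifts supply to Qs = -95 + 8.5(P − 7) = -154.5 + 8.5P.
131 - 6P = -154.5 + 8.5P gives buyer price Pb = 571/29; sellers receive Ps = 571/29 − 7 = 368/29.
New quantity: Q = 131 − 6(571/29) = 373/29.
Revenue = 7 × 373/29 = 2611/29.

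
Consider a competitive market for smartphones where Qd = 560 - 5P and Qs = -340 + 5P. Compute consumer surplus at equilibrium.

Equilibrium: 560 - 5P = -340 + 5P gives P* = 90, Q* = 110.
Demand choke price (Qd = 0): P = 112.
CS = ½(112 − 90)(110) = 1210.

Consumer surplus = 1210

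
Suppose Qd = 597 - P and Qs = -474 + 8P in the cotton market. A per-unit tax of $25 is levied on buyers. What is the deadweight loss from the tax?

Deadweight loss = 2500/9

Pre-tax equilibrium: P* = 119, Q* = 478.
Tax on buyers shifts demand to Qd = 597 − 1(P + 25) = 572 - P.
572 - P = -474 + 8P gives seller price Ps = 1046/9; buyers pay Pb = 1046/9 + 25 = 1271/9.
New quantity: Q = 597 − 1(1271/9) = 4102/9.
DWL = ½ × 25 × (478 − 4102/9) = 2500/9.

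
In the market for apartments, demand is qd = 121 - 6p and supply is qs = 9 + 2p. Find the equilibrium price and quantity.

Set qd = qs: 121 - 6p = 9 + 2p.
112 = 8p, so p* = 14.
q* = 121 − 6(14) = 37.

p* = 14, q* = 37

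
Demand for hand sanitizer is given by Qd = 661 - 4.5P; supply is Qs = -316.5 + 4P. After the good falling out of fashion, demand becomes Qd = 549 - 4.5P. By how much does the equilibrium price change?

Original equilibrium: P* = 115, Q* = 143.5.
New equilibrium: 549 - 4.5P = -316.5 + 4P, so 865.5 = 8.5P and P' = 1731/17; Q' = 549 − 4.5(1731/17) = 3087/34.
Change in price: 1731/17 − 115 = -224/17.

ΔP = -224/17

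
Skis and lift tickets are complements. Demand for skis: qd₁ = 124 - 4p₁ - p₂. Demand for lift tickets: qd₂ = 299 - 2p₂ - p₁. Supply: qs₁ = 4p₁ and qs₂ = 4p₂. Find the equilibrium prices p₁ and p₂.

Market 1: 124 - 4p₁ - p₂ = 4p₁ → 8p₁ + p₂ = 124.
Market 2: 6p₂ + p₁ = 299.
Eliminating p₂: 6×(1) − 1×(2) gives 47p₁ = 445, so p₁ = 445/47.
Back-substitute into (2): p₂ = (299 − 1×445/47) / 6 = 2268/47.

p₁ = 445/47, p₂ = 2268/47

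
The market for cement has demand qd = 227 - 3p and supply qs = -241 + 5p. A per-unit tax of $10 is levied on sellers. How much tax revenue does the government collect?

Pre-tax equilibrium: p* = 58.5, q* = 51.5.
Tax on sellers shifts supply to qs = -241 + 5(p − 10) = -291 + 5p.
227 - 3p = -291 + 5p gives buyer price pb = 64.75; sellers receive ps = 64.75 − 10 = 54.75.
New quantity: q = 227 − 3(64.75) = 32.75.
Revenue = 10 × 32.75 = 327.5.

Tax revenue = 327.5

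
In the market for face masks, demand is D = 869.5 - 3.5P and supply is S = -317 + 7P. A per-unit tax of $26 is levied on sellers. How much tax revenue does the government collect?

Pre-tax equilibrium: P* = 113, Q* = 474.
Tax on sellers shifts supply to S = -317 + 7(P − 26) = -499 + 7P.
869.5 - 3.5P = -499 + 7P gives buyer price Pb = 391/3; sellers receive Ps = 391/3 − 26 = 313/3.
New quantity: Q = 869.5 − 3.5(391/3) = 1240/3.
Revenue = 26 × 1240/3 = 32240/3.

Tax revenue = 32240/3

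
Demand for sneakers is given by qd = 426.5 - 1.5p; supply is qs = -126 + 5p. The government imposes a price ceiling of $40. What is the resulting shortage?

Equilibrium price would be p* = 85, so the ceiling at 40 binds.
At p = 40: qd = 426.5 − 1.5(40) = 366.5, qs = -126 + 5(40) = 74.
Shortage = 366.5 − 74 = 292.5.

Shortage = 292.5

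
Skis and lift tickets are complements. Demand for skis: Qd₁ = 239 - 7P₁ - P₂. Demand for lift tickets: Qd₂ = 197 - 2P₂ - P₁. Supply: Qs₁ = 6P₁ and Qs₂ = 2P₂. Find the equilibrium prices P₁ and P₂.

Market 1: 239 - 7P₁ - P₂ = 6P₁ → 13P₁ + P₂ = 239.
Market 2: 4P₂ + P₁ = 197.
Eliminating P₂: 4×(1) − 1×(2) gives 51P₁ = 759, so P₁ = 253/17.
Back-substitute into (2): P₂ = (197 − 1×253/17) / 4 = 774/17.

P₁ = 253/17, P₂ = 774/17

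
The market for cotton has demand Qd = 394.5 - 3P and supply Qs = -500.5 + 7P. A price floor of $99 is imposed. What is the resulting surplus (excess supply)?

Surplus = 95

Equilibrium price would be P* = 89.5, so the floor at 99 binds.
At P = 99: Qd = 97.5, Qs = 192.5.
Surplus = 192.5 − 97.5 = 95.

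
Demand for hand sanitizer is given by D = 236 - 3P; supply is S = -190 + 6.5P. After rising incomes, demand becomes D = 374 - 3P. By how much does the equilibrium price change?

ΔP = 276/19

Original equilibrium: P* = 852/19, Q* = 1928/19.
New equilibrium: 374 - 3P = -190 + 6.5P, so 564 = 9.5P and P' = 1128/19; Q' = 374 − 3(1128/19) = 3722/19.
Change in price: 1128/19 − 852/19 = 276/19.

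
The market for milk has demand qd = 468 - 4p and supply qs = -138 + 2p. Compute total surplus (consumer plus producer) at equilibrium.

Equilibrium: 468 - 4p = -138 + 2p gives p* = 101, q* = 64.
Demand choke price: p = 117; supply starts at p = 69.
CS = ½(117 − 101)(64) = 512; PS = ½(101 − 69)(64) = 1024.

Total surplus = 1536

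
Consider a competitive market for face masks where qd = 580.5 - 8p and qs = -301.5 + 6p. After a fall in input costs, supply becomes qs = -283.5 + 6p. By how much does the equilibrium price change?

Δp = -9/7

Original equilibrium: p* = 63, q* = 76.5.
New equilibrium: 580.5 - 8p = -283.5 + 6p, so 864 = 14p and p' = 432/7; q' = 580.5 − 8(432/7) = 1215/14.
Change in price: 432/7 − 63 = -9/7.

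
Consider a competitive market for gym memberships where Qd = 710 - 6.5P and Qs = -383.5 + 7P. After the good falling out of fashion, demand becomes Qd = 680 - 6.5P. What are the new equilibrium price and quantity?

Original equilibrium: P* = 81, Q* = 183.5.
New equilibrium: 680 - 6.5P = -383.5 + 7P, so 1063.5 = 13.5P and P' = 709/9; Q' = 680 − 6.5(709/9) = 3023/18.

P' = 709/9, Q' = 3023/18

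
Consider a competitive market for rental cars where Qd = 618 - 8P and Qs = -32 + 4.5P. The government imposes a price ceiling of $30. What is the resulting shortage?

Equilibrium price would be P* = 52, so the ceiling at 30 binds.
At P = 30: Qd = 618 − 8(30) = 378, Qs = -32 + 4.5(30) = 103.
Shortage = 378 − 103 = 275.

Shortage = 275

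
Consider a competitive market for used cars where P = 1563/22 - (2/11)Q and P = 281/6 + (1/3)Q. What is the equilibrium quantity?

Q* = 47

Set the two price expressions equal: 1563/22 - (2/11)Q = 281/6 + (1/3)Q.
799/33 = (17/33)Q, so Q* = 47.
P* = 1563/22 − (2/11)(47) = 62.5.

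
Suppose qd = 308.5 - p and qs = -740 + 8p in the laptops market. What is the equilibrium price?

Set qd = qs: 308.5 - p = -740 + 8p.
1048.5 = 9p, so p* = 116.5.
q* = 308.5 − 1(116.5) = 192.

p* = 116.5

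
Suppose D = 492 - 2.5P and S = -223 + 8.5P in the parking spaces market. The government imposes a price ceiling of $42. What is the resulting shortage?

Shortage = 253

Equilibrium price would be P* = 65, so the ceiling at 42 binds.
At P = 42: D = 492 − 2.5(42) = 387, S = -223 + 8.5(42) = 134.
Shortage = 387 − 134 = 253.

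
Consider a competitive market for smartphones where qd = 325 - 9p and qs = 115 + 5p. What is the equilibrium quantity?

Set qd = qs: 325 - 9p = 115 + 5p.
210 = 14p, so p* = 15.
q* = 325 − 9(15) = 190.

q* = 190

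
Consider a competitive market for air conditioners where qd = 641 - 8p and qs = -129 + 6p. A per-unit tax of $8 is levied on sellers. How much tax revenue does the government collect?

Tax revenue = 9720/7

Pre-tax equilibrium: p* = 55, q* = 201.
Tax on sellers shifts supply to qs = -129 + 6(p − 8) = -177 + 6p.
641 - 8p = -177 + 6p gives buyer price pb = 409/7; sellers receive ps = 409/7 − 8 = 353/7.
New quantity: q = 641 − 8(409/7) = 1215/7.
Revenue = 8 × 1215/7 = 9720/7.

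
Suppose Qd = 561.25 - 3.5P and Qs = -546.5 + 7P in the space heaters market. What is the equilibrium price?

P* = 105.5

Set Qd = Qs: 561.25 - 3.5P = -546.5 + 7P.
1107.75 = 10.5P, so P* = 105.5.
Q* = 561.25 − 3.5(105.5) = 192.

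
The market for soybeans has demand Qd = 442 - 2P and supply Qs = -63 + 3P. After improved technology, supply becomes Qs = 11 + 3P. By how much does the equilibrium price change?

Original equilibrium: P* = 101, Q* = 240.
New equilibrium: 442 - 2P = 11 + 3P, so 431 = 5P and P' = 86.2; Q' = 442 − 2(86.2) = 269.6.
Change in price: 86.2 − 101 = -14.8.

ΔP = -14.8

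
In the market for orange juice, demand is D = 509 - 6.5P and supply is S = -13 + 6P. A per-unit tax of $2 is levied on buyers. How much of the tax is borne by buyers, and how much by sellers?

Pre-tax equilibrium: P* = 41.76, Q* = 237.56.
Tax on buyers shifts demand to D = 509 − 6.5(P + 2) = 496 - 6.5P.
496 - 6.5P = -13 + 6P gives seller price Ps = 40.72; buyers pay Pb = 40.72 + 2 = 42.72.
New quantity: Q = 509 − 6.5(42.72) = 231.32.
Buyer burden = 42.72 − 41.76 = 0.96; seller burden = 41.76 − 40.72 = 1.04.

Buyers bear $0.96, sellers bear $1.04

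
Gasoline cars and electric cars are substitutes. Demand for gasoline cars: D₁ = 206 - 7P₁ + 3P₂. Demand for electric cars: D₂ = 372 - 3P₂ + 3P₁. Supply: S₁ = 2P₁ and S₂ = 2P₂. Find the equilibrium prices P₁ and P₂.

Market 1: 206 - 7P₁ + 3P₂ = 2P₁ → 9P₁ - 3P₂ = 206.
Market 2: 5P₂ - 3P₁ = 372.
Eliminating P₂: 5×(1) + 3×(2) gives 36P₁ = 2146, so P₁ = 1073/18.
Back-substitute into (2): P₂ = (372 + 3×1073/18) / 5 = 661/6.

P₁ = 1073/18, P₂ = 661/6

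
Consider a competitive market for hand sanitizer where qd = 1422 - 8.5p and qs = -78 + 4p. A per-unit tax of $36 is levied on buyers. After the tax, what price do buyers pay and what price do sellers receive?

Buyers pay $131.52, sellers receive $95.52

Pre-tax equilibrium: p* = 120, q* = 402.
Tax on buyers shifts demand to qd = 1422 − 8.5(p + 36) = 1116 - 8.5p.
1116 - 8.5p = -78 + 4p gives seller price ps = 95.52; buyers pay pb = 95.52 + 36 = 131.52.
New quantity: q = 1422 − 8.5(131.52) = 304.08.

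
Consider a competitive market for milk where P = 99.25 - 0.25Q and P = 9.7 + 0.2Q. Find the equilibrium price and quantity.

P* = 49.5, Q* = 199

Set the two price expressions equal: 99.25 - 0.25Q = 9.7 + 0.2Q.
89.55 = 0.45Q, so Q* = 199.
P* = 99.25 − (0.25)(199) = 49.5.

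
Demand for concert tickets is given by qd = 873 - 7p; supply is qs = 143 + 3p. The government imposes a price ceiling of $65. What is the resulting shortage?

Equilibrium price would be p* = 73, so the ceiling at 65 binds.
At p = 65: qd = 873 − 7(65) = 418, qs = 143 + 3(65) = 338.
Shortage = 418 − 338 = 80.

Shortage = 80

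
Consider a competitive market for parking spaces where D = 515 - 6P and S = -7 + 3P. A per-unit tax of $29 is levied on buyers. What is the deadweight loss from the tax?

Pre-tax equilibrium: P* = 58, Q* = 167.
Tax on buyers shifts demand to D = 515 − 6(P + 29) = 341 - 6P.
341 - 6P = -7 + 3P gives seller price Ps = 116/3; buyers pay Pb = 116/3 + 29 = 203/3.
New quantity: Q = 515 − 6(203/3) = 109.
DWL = ½ × 29 × (167 − 109) = 841.

Deadweight loss = 841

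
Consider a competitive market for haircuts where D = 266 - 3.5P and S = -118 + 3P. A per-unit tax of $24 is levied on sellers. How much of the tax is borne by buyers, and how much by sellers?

Pre-tax equilibrium: P* = 768/13, Q* = 770/13.
Tax on sellers shifts supply to S = -118 + 3(P − 24) = -190 + 3P.
266 - 3.5P = -190 + 3P gives buyer price Pb = 912/13; sellers receive Ps = 912/13 − 24 = 600/13.
New quantity: Q = 266 − 3.5(912/13) = 266/13.
Buyer burden = 912/13 − 768/13 = 144/13; seller burden = 768/13 − 600/13 = 168/13.

Buyers bear 144/13, sellers bear 168/13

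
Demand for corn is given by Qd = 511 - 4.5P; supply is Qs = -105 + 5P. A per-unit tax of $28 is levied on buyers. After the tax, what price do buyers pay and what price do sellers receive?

Buyers pay 1512/19, sellers receive 980/19

Pre-tax equilibrium: P* = 1232/19, Q* = 4165/19.
Tax on buyers shifts demand to Qd = 511 − 4.5(P + 28) = 385 - 4.5P.
385 - 4.5P = -105 + 5P gives seller price Ps = 980/19; buyers pay Pb = 980/19 + 28 = 1512/19.
New quantity: Q = 511 − 4.5(1512/19) = 2905/19.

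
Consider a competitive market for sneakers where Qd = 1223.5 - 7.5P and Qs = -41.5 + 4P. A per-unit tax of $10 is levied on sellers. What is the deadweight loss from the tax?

Pre-tax equilibrium: P* = 110, Q* = 398.5.
Tax on sellers shifts supply to Qs = -41.5 + 4(P − 10) = -81.5 + 4P.
1223.5 - 7.5P = -81.5 + 4P gives buyer price Pb = 2610/23; sellers receive Ps = 2610/23 − 10 = 2380/23.
New quantity: Q = 1223.5 − 7.5(2610/23) = 17131/46.
DWL = ½ × 10 × (398.5 − 17131/46) = 3000/23.

Deadweight loss = 3000/23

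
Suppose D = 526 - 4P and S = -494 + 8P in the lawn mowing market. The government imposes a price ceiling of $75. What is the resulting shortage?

Equilibrium price would be P* = 85, so the ceiling at 75 binds.
At P = 75: D = 526 − 4(75) = 226, S = -494 + 8(75) = 106.
Shortage = 226 − 106 = 120.

Shortage = 120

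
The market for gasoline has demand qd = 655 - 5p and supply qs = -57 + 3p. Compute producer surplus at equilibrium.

Producer surplus = 7350

Equilibrium: 655 - 5p = -57 + 3p gives p* = 89, q* = 210.
Supply starts at p = 19 (where qs = 0).
PS = ½(89 − 19)(210) = 7350.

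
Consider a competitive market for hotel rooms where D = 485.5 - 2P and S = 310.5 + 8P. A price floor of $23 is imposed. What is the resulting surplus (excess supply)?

Equilibrium price would be P* = 17.5, so the floor at 23 binds.
At P = 23: D = 439.5, S = 494.5.
Surplus = 494.5 − 439.5 = 55.

Surplus = 55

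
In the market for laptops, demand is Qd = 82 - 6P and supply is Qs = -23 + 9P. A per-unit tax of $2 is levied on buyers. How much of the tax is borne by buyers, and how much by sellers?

Pre-tax equilibrium: P* = 7, Q* = 40.
Tax on buyers shifts demand to Qd = 82 − 6(P + 2) = 70 - 6P.
70 - 6P = -23 + 9P gives seller price Ps = 6.2; buyers pay Pb = 6.2 + 2 = 8.2.
New quantity: Q = 82 − 6(8.2) = 32.8.
Buyer burden = 8.2 − 7 = 1.2; seller burden = 7 − 6.2 = 0.8.

Buyers bear $1.2, sellers bear $0.8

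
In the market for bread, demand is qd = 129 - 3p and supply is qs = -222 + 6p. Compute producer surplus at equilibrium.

Equilibrium: 129 - 3p = -222 + 6p gives p* = 39, q* = 12.
Supply starts at p = 37 (where qs = 0).
PS = ½(39 − 37)(12) = 12.

Producer surplus = 12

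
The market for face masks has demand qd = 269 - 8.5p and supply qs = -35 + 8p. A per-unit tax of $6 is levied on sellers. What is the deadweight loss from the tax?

Pre-tax equilibrium: p* = 608/33, q* = 3709/33.
Tax on sellers shifts supply to qs = -35 + 8(p − 6) = -83 + 8p.
269 - 8.5p = -83 + 8p gives buyer price pb = 64/3; sellers receive ps = 64/3 − 6 = 46/3.
New quantity: q = 269 − 8.5(64/3) = 263/3.
DWL = ½ × 6 × (3709/33 − 263/3) = 816/11.

Deadweight loss = 816/11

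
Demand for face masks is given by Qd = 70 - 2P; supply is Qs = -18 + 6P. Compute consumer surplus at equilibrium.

Equilibrium: 70 - 2P = -18 + 6P gives P* = 11, Q* = 48.
Demand choke price (Qd = 0): P = 35.
CS = ½(35 − 11)(48) = 576.

Consumer surplus = 576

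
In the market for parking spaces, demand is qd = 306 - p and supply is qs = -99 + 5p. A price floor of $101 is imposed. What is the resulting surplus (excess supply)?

Equilibrium price would be p* = 67.5, so the floor at 101 binds.
At p = 101: qd = 205, qs = 406.
Surplus = 406 − 205 = 201.

Surplus = 201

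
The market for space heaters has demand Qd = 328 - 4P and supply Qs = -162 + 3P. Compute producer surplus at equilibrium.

Producer surplus = 384

Equilibrium: 328 - 4P = -162 + 3P gives P* = 70, Q* = 48.
Supply starts at P = 54 (where Qs = 0).
PS = ½(70 − 54)(48) = 384.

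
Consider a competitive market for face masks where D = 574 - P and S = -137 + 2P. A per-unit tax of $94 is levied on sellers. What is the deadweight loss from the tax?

Deadweight loss = 8836/3

Pre-tax equilibrium: P* = 237, Q* = 337.
Tax on sellers shifts supply to S = -137 + 2(P − 94) = -325 + 2P.
574 - P = -325 + 2P gives buyer price Pb = 899/3; sellers receive Ps = 899/3 − 94 = 617/3.
New quantity: Q = 574 − 1(899/3) = 823/3.
DWL = ½ × 94 × (337 − 823/3) = 8836/3.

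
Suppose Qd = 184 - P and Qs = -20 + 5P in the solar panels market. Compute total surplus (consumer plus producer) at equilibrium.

Total surplus = 13500

Equilibrium: 184 - P = -20 + 5P gives P* = 34, Q* = 150.
Demand choke price: P = 184; supply starts at P = 4.
CS = ½(184 − 34)(150) = 11250; PS = ½(34 − 4)(150) = 2250.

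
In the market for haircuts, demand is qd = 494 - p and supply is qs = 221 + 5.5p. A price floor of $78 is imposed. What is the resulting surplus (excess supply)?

Surplus = 234

Equilibrium price would be p* = 42, so the floor at 78 binds.
At p = 78: qd = 416, qs = 650.
Surplus = 650 − 416 = 234.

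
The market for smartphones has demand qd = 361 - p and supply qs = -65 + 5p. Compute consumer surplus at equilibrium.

Consumer surplus = 42050

Equilibrium: 361 - p = -65 + 5p gives p* = 71, q* = 290.
Demand choke price (qd = 0): p = 361.
CS = ½(361 − 71)(290) = 42050.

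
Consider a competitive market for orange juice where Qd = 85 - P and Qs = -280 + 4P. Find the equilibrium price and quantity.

P* = 73, Q* = 12

Set Qd = Qs: 85 - P = -280 + 4P.
365 = 5P, so P* = 73.
Q* = 85 − 1(73) = 12.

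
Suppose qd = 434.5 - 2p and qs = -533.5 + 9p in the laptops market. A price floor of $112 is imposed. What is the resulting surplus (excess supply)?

Equilibrium price would be p* = 88, so the floor at 112 binds.
At p = 112: qd = 210.5, qs = 474.5.
Surplus = 474.5 − 210.5 = 264.

Surplus = 264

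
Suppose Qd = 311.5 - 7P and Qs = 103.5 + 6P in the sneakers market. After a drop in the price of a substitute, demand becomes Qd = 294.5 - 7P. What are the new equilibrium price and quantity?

Original equilibrium: P* = 16, Q* = 199.5.
New equilibrium: 294.5 - 7P = 103.5 + 6P, so 191 = 13P and P' = 191/13; Q' = 294.5 − 7(191/13) = 4983/26.

P' = 191/13, Q' = 4983/26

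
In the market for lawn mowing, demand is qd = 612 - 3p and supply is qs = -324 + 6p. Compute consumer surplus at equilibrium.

Consumer surplus = 15000

Equilibrium: 612 - 3p = -324 + 6p gives p* = 104, q* = 300.
Demand choke price (qd = 0): p = 204.
CS = ½(204 − 104)(300) = 15000.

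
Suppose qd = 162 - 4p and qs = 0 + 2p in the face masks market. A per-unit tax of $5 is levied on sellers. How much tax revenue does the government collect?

Tax revenue = 710/3

Pre-tax equilibrium: p* = 27, q* = 54.
Tax on sellers shifts supply to qs = 0 + 2(p − 5) = -10 + 2p.
162 - 4p = -10 + 2p gives buyer price pb = 86/3; sellers receive ps = 86/3 − 5 = 71/3.
New quantity: q = 162 − 4(86/3) = 142/3.
Revenue = 5 × 142/3 = 710/3.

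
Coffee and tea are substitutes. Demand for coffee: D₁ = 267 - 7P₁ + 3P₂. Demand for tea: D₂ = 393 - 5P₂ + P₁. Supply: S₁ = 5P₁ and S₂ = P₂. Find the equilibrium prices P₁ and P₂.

P₁ = 927/23, P₂ = 1661/23

Market 1: 267 - 7P₁ + 3P₂ = 5P₁ → 12P₁ - 3P₂ = 267.
Market 2: 6P₂ - P₁ = 393.
Eliminating P₂: 6×(1) + 3×(2) gives 69P₁ = 2781, so P₁ = 927/23.
Back-substitute into (2): P₂ = (393 + 1×927/23) / 6 = 1661/23.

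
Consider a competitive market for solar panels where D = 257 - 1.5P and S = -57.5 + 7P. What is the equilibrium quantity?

Q* = 201.5

Set D = S: 257 - 1.5P = -57.5 + 7P.
314.5 = 8.5P, so P* = 37.
Q* = 257 − 1.5(37) = 201.5.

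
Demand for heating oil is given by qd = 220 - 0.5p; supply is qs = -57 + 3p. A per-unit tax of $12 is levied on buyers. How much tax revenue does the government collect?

Tax revenue = 14724/7

Pre-tax equilibrium: p* = 554/7, q* = 1263/7.
Tax on buyers shifts demand to qd = 220 − 0.5(p + 12) = 214 - 0.5p.
214 - 0.5p = -57 + 3p gives seller price ps = 542/7; buyers pay pb = 542/7 + 12 = 626/7.
New quantity: q = 220 − 0.5(626/7) = 1227/7.
Revenue = 12 × 1227/7 = 14724/7.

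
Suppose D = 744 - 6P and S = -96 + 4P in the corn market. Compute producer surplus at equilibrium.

Equilibrium: 744 - 6P = -96 + 4P gives P* = 84, Q* = 240.
Supply starts at P = 24 (where S = 0).
PS = ½(84 − 24)(240) = 7200.

Producer surplus = 7200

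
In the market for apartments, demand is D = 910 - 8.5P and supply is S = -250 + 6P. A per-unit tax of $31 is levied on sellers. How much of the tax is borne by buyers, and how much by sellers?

Buyers bear 372/29, sellers bear 527/29

Pre-tax equilibrium: P* = 80, Q* = 230.
Tax on sellers shifts supply to S = -250 + 6(P − 31) = -436 + 6P.
910 - 8.5P = -436 + 6P gives buyer price Pb = 2692/29; sellers receive Ps = 2692/29 − 31 = 1793/29.
New quantity: Q = 910 − 8.5(2692/29) = 3508/29.
Buyer burden = 2692/29 − 80 = 372/29; seller burden = 80 − 1793/29 = 527/29.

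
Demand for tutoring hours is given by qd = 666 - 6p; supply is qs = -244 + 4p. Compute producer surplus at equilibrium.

Producer surplus = 1800

Equilibrium: 666 - 6p = -244 + 4p gives p* = 91, q* = 120.
Supply starts at p = 61 (where qs = 0).
PS = ½(91 − 61)(120) = 1800.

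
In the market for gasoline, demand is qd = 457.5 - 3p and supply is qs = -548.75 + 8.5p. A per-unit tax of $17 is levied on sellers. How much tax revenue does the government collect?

Pre-tax equilibrium: p* = 87.5, q* = 195.
Tax on sellers shifts supply to qs = -548.75 + 8.5(p − 17) = -693.25 + 8.5p.
457.5 - 3p = -693.25 + 8.5p gives buyer price pb = 4603/46; sellers receive ps = 4603/46 − 17 = 3821/46.
New quantity: q = 457.5 − 3(4603/46) = 3618/23.
Revenue = 17 × 3618/23 = 61506/23.

Tax revenue = 61506/23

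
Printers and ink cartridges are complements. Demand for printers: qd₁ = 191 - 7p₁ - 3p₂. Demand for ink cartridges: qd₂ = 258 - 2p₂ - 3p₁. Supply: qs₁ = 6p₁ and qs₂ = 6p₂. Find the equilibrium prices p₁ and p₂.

p₁ = 754/95, p₂ = 2781/95

Market 1: 191 - 7p₁ - 3p₂ = 6p₁ → 13p₁ + 3p₂ = 191.
Market 2: 8p₂ + 3p₁ = 258.
Eliminating p₂: 8×(1) − 3×(2) gives 95p₁ = 754, so p₁ = 754/95.
Back-substitute into (2): p₂ = (258 − 3×754/95) / 8 = 2781/95.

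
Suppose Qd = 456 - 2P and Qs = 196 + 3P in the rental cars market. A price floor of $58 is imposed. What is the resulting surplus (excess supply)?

Equilibrium price would be P* = 52, so the floor at 58 binds.
At P = 58: Qd = 340, Qs = 370.
Surplus = 370 − 340 = 30.

Surplus = 30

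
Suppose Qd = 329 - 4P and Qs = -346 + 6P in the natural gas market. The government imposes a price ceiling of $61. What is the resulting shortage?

Equilibrium price would be P* = 67.5, so the ceiling at 61 binds.
At P = 61: Qd = 329 − 4(61) = 85, Qs = -346 + 6(61) = 20.
Shortage = 85 − 20 = 65.

Shortage = 65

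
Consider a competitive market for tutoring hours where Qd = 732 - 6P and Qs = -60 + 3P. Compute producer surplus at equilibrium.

Producer surplus = 6936

Equilibrium: 732 - 6P = -60 + 3P gives P* = 88, Q* = 204.
Supply starts at P = 20 (where Qs = 0).
PS = ½(88 − 20)(204) = 6936.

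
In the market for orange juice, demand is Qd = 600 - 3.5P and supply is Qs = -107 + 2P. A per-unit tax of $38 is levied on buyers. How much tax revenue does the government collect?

Tax revenue = 42522/11

Pre-tax equilibrium: P* = 1414/11, Q* = 1651/11.
Tax on buyers shifts demand to Qd = 600 − 3.5(P + 38) = 467 - 3.5P.
467 - 3.5P = -107 + 2P gives seller price Ps = 1148/11; buyers pay Pb = 1148/11 + 38 = 1566/11.
New quantity: Q = 600 − 3.5(1566/11) = 1119/11.
Revenue = 38 × 1119/11 = 42522/11.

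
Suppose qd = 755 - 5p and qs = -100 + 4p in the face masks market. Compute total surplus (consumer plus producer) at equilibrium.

Total surplus = 17640

Equilibrium: 755 - 5p = -100 + 4p gives p* = 95, q* = 280.
Demand choke price: p = 151; supply starts at p = 25.
CS = ½(151 − 95)(280) = 7840; PS = ½(95 − 25)(280) = 9800.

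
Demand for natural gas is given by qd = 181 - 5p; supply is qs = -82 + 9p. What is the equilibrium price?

Set qd = qs: 181 - 5p = -82 + 9p.
263 = 14p, so p* = 263/14.
q* = 181 − 5(263/14) = 1219/14.

p* = 263/14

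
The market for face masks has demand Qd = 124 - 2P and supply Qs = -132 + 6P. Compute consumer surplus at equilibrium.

Consumer surplus = 900

Equilibrium: 124 - 2P = -132 + 6P gives P* = 32, Q* = 60.
Demand choke price (Qd = 0): P = 62.
CS = ½(62 − 32)(60) = 900.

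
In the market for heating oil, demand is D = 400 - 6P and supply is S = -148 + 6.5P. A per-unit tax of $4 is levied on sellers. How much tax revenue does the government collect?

Tax revenue = 497.92

Pre-tax equilibrium: P* = 43.84, Q* = 136.96.
Tax on sellers shifts supply to S = -148 + 6.5(P − 4) = -174 + 6.5P.
400 - 6P = -174 + 6.5P gives buyer price Pb = 45.92; sellers receive Ps = 45.92 − 4 = 41.92.
New quantity: Q = 400 − 6(45.92) = 124.48.
Revenue = 4 × 124.48 = 497.92.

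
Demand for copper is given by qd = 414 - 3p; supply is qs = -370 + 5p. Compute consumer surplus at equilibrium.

Equilibrium: 414 - 3p = -370 + 5p gives p* = 98, q* = 120.
Demand choke price (qd = 0): p = 138.
CS = ½(138 − 98)(120) = 2400.

Consumer surplus = 2400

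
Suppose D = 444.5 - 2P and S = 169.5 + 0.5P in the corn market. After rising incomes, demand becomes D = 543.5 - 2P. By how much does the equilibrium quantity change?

ΔQ = 19.8

Original equilibrium: P* = 110, Q* = 224.5.
New equilibrium: 543.5 - 2P = 169.5 + 0.5P, so 374 = 2.5P and P' = 149.6; Q' = 543.5 − 2(149.6) = 244.3.
Change in quantity: 244.3 − 224.5 = 19.8.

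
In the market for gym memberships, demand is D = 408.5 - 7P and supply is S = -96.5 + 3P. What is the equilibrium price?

Set D = S: 408.5 - 7P = -96.5 + 3P.
505 = 10P, so P* = 50.5.
Q* = 408.5 − 7(50.5) = 55.

P* = 50.5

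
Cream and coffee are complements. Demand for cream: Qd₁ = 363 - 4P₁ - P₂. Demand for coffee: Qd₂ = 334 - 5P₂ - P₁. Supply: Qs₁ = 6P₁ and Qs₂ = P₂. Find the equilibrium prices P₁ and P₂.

Market 1: 363 - 4P₁ - P₂ = 6P₁ → 10P₁ + P₂ = 363.
Market 2: 6P₂ + P₁ = 334.
Eliminating P₂: 6×(1) − 1×(2) gives 59P₁ = 1844, so P₁ = 1844/59.
Back-substitute into (2): P₂ = (334 − 1×1844/59) / 6 = 2977/59.

P₁ = 1844/59, P₂ = 2977/59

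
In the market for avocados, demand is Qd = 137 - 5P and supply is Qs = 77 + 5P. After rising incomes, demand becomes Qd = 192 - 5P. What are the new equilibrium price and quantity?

Original equilibrium: P* = 6, Q* = 107.
New equilibrium: 192 - 5P = 77 + 5P, so 115 = 10P and P' = 11.5; Q' = 192 − 5(11.5) = 134.5.

P' = 11.5, Q' = 134.5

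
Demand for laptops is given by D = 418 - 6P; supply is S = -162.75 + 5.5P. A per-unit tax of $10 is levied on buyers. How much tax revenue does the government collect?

Pre-tax equilibrium: P* = 50.5, Q* = 115.
Tax on buyers shifts demand to D = 418 − 6(P + 10) = 358 - 6P.
358 - 6P = -162.75 + 5.5P gives seller price Ps = 2083/46; buyers pay Pb = 2083/46 + 10 = 2543/46.
New quantity: Q = 418 − 6(2543/46) = 1985/23.
Revenue = 10 × 1985/23 = 19850/23.

Tax revenue = 19850/23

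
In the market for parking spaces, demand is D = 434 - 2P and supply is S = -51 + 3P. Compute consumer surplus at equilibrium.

Consumer surplus = 14400

Equilibrium: 434 - 2P = -51 + 3P gives P* = 97, Q* = 240.
Demand choke price (D = 0): P = 217.
CS = ½(217 − 97)(240) = 14400.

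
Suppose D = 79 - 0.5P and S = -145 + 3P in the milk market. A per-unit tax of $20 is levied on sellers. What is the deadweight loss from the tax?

Deadweight loss = 600/7

Pre-tax equilibrium: P* = 64, Q* = 47.
Tax on sellers shifts supply to S = -145 + 3(P − 20) = -205 + 3P.
79 - 0.5P = -205 + 3P gives buyer price Pb = 568/7; sellers receive Ps = 568/7 − 20 = 428/7.
New quantity: Q = 79 − 0.5(568/7) = 269/7.
DWL = ½ × 20 × (47 − 269/7) = 600/7.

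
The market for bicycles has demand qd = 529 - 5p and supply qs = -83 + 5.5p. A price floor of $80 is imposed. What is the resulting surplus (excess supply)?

Equilibrium price would be p* = 408/7, so the floor at 80 binds.
At p = 80: qd = 129, qs = 357.
Surplus = 357 − 129 = 228.

Surplus = 228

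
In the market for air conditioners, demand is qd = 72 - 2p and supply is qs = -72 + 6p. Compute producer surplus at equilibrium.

Producer surplus = 108

Equilibrium: 72 - 2p = -72 + 6p gives p* = 18, q* = 36.
Supply starts at p = 12 (where qs = 0).
PS = ½(18 − 12)(36) = 108.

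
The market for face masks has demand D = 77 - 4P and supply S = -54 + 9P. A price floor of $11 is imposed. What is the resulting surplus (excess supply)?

Equilibrium price would be P* = 131/13, so the floor at 11 binds.
At P = 11: D = 33, S = 45.
Surplus = 45 − 33 = 12.

Surplus = 12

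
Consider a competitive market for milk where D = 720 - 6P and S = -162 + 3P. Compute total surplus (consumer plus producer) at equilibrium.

Equilibrium: 720 - 6P = -162 + 3P gives P* = 98, Q* = 132.
Demand choke price: P = 120; supply starts at P = 54.
CS = ½(120 − 98)(132) = 1452; PS = ½(98 − 54)(132) = 2904.

Total surplus = 4356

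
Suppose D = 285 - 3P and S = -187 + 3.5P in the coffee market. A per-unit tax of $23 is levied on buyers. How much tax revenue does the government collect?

Pre-tax equilibrium: P* = 944/13, Q* = 873/13.
Tax on buyers shifts demand to D = 285 − 3(P + 23) = 216 - 3P.
216 - 3P = -187 + 3.5P gives seller price Ps = 62; buyers pay Pb = 62 + 23 = 85.
New quantity: Q = 285 − 3(85) = 30.
Revenue = 23 × 30 = 690.

Tax revenue = 690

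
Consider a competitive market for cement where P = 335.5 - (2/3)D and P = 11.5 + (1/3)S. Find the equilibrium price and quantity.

P* = 119.5, Q* = 324

Set the two price expressions equal: 335.5 - (2/3)Q = 11.5 + (1/3)Q.
324 = Q, so Q* = 324.
P* = 335.5 − (2/3)(324) = 119.5.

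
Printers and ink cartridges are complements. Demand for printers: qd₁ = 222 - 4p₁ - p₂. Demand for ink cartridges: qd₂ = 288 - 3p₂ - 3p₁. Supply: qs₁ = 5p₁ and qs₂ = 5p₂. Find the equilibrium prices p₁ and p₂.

p₁ = 496/23, p₂ = 642/23

Market 1: 222 - 4p₁ - p₂ = 5p₁ → 9p₁ + p₂ = 222.
Market 2: 8p₂ + 3p₁ = 288.
Eliminating p₂: 8×(1) − 1×(2) gives 69p₁ = 1488, so p₁ = 496/23.
Back-substitute into (2): p₂ = (288 − 3×496/23) / 8 = 642/23.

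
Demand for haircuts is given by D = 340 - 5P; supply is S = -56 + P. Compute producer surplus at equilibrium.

Producer surplus = 50

Equilibrium: 340 - 5P = -56 + P gives P* = 66, Q* = 10.
Supply starts at P = 56 (where S = 0).
PS = ½(66 − 56)(10) = 50.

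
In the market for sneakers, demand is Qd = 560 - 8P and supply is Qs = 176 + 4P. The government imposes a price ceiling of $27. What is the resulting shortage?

Shortage = 60

Equilibrium price would be P* = 32, so the ceiling at 27 binds.
At P = 27: Qd = 560 − 8(27) = 344, Qs = 176 + 4(27) = 284.
Shortage = 344 − 284 = 60.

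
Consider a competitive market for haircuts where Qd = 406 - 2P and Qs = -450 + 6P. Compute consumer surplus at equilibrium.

Equilibrium: 406 - 2P = -450 + 6P gives P* = 107, Q* = 192.
Demand choke price (Qd = 0): P = 203.
CS = ½(203 − 107)(192) = 9216.

Consumer surplus = 9216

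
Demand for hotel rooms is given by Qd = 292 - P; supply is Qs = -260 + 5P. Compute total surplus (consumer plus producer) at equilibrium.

Total surplus = 24000

Equilibrium: 292 - P = -260 + 5P gives P* = 92, Q* = 200.
Demand choke price: P = 292; supply starts at P = 52.
CS = ½(292 − 92)(200) = 20000; PS = ½(92 − 52)(200) = 4000.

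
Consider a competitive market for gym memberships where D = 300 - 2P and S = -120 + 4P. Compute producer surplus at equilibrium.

Equilibrium: 300 - 2P = -120 + 4P gives P* = 70, Q* = 160.
Supply starts at P = 30 (where S = 0).
PS = ½(70 − 30)(160) = 3200.

Producer surplus = 3200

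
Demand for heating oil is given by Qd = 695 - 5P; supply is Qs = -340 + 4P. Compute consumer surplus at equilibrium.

Consumer surplus = 1440

Equilibrium: 695 - 5P = -340 + 4P gives P* = 115, Q* = 120.
Demand choke price (Qd = 0): P = 139.
CS = ½(139 − 115)(120) = 1440.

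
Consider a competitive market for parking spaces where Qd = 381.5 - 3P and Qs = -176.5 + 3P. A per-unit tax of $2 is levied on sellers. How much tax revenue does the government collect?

Tax revenue = 199

Pre-tax equilibrium: P* = 93, Q* = 102.5.
Tax on sellers shifts supply to Qs = -176.5 + 3(P − 2) = -182.5 + 3P.
381.5 - 3P = -182.5 + 3P gives buyer price Pb = 94; sellers receive Ps = 94 − 2 = 92.
New quantity: Q = 381.5 − 3(94) = 99.5.
Revenue = 2 × 99.5 = 199.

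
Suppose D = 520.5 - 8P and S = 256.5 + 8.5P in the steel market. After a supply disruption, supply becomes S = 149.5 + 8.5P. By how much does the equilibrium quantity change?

Original equilibrium: P* = 16, Q* = 392.5.
New equilibrium: 520.5 - 8P = 149.5 + 8.5P, so 371 = 16.5P and P' = 742/33; Q' = 520.5 − 8(742/33) = 22481/66.
Change in quantity: 22481/66 − 392.5 = -1712/33.

ΔQ = -1712/33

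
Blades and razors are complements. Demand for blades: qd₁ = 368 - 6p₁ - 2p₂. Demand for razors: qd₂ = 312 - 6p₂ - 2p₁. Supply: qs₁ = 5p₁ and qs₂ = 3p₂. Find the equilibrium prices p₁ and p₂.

p₁ = 2688/95, p₂ = 2696/95

Market 1: 368 - 6p₁ - 2p₂ = 5p₁ → 11p₁ + 2p₂ = 368.
Market 2: 9p₂ + 2p₁ = 312.
Eliminating p₂: 9×(1) − 2×(2) gives 95p₁ = 2688, so p₁ = 2688/95.
Back-substitute into (2): p₂ = (312 − 2×2688/95) / 9 = 2696/95.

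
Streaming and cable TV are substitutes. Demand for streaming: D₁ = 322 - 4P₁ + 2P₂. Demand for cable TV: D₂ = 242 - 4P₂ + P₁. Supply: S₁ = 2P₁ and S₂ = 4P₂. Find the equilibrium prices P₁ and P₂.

Market 1: 322 - 4P₁ + 2P₂ = 2P₁ → 6P₁ - 2P₂ = 322.
Market 2: 8P₂ - P₁ = 242.
Eliminating P₂: 8×(1) + 2×(2) gives 46P₁ = 3060, so P₁ = 1530/23.
Back-substitute into (2): P₂ = (242 + 1×1530/23) / 8 = 887/23.

P₁ = 1530/23, P₂ = 887/23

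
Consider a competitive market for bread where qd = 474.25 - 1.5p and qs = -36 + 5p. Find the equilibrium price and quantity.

Set qd = qs: 474.25 - 1.5p = -36 + 5p.
510.25 = 6.5p, so p* = 78.5.
q* = 474.25 − 1.5(78.5) = 356.5.

p* = 78.5, q* = 356.5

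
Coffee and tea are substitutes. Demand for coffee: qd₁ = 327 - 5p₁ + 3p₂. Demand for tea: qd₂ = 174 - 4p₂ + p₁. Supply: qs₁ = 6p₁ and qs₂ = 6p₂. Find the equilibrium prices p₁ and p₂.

Market 1: 327 - 5p₁ + 3p₂ = 6p₁ → 11p₁ - 3p₂ = 327.
Market 2: 10p₂ - p₁ = 174.
Eliminating p₂: 10×(1) + 3×(2) gives 107p₁ = 3792, so p₁ = 3792/107.
Back-substitute into (2): p₂ = (174 + 1×3792/107) / 10 = 2241/107.

p₁ = 3792/107, p₂ = 2241/107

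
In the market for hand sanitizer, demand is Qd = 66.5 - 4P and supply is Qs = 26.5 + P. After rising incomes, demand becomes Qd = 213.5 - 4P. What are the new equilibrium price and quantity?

Original equilibrium: P* = 8, Q* = 34.5.
New equilibrium: 213.5 - 4P = 26.5 + P, so 187 = 5P and P' = 37.4; Q' = 213.5 − 4(37.4) = 63.9.

P' = 37.4, Q' = 63.9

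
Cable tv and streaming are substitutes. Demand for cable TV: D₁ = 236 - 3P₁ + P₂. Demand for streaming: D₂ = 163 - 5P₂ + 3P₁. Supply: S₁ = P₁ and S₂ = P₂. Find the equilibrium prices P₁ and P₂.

Market 1: 236 - 3P₁ + P₂ = P₁ → 4P₁ - P₂ = 236.
Market 2: 6P₂ - 3P₁ = 163.
Eliminating P₂: 6×(1) + 1×(2) gives 21P₁ = 1579, so P₁ = 1579/21.
Back-substitute into (2): P₂ = (163 + 3×1579/21) / 6 = 1360/21.

P₁ = 1579/21, P₂ = 1360/21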